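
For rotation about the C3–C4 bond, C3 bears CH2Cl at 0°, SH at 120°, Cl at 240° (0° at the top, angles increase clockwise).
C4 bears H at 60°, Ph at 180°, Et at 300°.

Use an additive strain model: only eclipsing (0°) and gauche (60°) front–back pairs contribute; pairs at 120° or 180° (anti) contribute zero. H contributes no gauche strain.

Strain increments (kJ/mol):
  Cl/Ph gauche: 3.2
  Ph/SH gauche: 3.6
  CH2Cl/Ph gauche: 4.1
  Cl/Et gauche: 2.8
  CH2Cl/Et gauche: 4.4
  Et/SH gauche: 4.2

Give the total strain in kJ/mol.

This conformer is staggered. CH2Cl at 0° is gauche with Et at 300° (4.4); SH at 120° is gauche with Ph at 180° (3.6); Cl at 240° is gauche with Ph at 180° (3.2); Cl at 240° is gauche with Et at 300° (2.8). Total 14.0 kJ/mol.

14.0 kJ/mol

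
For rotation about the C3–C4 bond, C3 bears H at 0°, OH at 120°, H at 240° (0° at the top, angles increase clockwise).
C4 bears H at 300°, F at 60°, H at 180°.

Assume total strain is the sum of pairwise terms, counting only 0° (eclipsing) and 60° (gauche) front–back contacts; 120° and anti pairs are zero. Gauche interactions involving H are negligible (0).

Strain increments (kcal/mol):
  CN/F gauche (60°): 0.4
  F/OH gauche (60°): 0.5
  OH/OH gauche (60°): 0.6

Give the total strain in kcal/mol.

0.5 kcal/mol

This conformer (staggered): OH–F gauche; 0.5 = 0.5 kcal/mol.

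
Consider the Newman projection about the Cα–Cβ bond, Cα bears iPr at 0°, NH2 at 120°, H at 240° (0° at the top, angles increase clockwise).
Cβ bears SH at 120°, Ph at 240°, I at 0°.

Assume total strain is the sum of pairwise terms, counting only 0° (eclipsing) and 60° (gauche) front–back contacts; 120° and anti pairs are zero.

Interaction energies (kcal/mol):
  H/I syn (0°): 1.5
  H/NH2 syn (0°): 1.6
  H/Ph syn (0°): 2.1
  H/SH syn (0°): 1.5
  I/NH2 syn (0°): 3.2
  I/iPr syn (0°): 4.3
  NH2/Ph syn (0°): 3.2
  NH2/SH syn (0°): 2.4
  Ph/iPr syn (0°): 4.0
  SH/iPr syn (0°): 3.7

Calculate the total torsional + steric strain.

This conformer (eclipsed): iPr(0°)/I(0°) eclipsed 4.3; NH2(120°)/SH(120°) eclipsed 2.4; H(240°)/Ph(240°) eclipsed 2.1 → 8.8 kcal/mol.

8.8 kcal/mol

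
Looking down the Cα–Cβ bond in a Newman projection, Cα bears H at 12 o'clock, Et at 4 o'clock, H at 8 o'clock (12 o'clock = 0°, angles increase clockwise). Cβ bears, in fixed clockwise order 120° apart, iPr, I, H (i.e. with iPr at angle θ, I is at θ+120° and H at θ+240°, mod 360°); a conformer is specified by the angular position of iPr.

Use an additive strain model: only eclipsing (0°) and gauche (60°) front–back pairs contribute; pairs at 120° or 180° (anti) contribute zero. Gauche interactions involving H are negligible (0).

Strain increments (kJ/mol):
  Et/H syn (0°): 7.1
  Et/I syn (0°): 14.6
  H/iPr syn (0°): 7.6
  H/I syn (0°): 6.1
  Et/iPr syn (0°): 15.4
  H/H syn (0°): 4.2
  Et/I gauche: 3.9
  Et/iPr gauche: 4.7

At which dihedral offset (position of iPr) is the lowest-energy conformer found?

300°

iPr at 0° (eclipsed): H–iPr eclipsed, Et–I eclipsed, H–H eclipsed; 7.6 + 14.6 + 4.2 = 26.4 kJ/mol.
iPr at 60° (staggered): Et–iPr gauche, Et–I gauche; 4.7 + 3.9 = 8.6 kJ/mol.
iPr at 120° (eclipsed): H–H eclipsed, Et–iPr eclipsed, H–I eclipsed; 4.2 + 15.4 + 6.1 = 25.7 kJ/mol.
iPr at 180° (staggered): Et–iPr gauche; 4.7 = 4.7 kJ/mol.
iPr at 240° (eclipsed): H–I eclipsed, Et–H eclipsed, H–iPr eclipsed; 6.1 + 7.1 + 7.6 = 20.8 kJ/mol.
iPr at 300° (staggered): Et–I gauche; 3.9 = 3.9 kJ/mol.
The minimum (3.9 kJ/mol) occurs with iPr at 300°.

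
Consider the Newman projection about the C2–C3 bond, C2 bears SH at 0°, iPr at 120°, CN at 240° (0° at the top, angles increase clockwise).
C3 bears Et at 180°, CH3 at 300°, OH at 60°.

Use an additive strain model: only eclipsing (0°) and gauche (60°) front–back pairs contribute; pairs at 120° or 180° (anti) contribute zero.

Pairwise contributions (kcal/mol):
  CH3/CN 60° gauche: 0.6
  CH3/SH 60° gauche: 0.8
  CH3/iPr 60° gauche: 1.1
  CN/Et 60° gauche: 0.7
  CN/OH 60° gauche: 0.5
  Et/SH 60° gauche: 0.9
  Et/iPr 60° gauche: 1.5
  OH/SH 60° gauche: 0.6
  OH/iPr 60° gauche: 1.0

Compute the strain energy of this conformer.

5.2 kcal/mol

This conformer (staggered): SH–CH3 gauche, SH–OH gauche, iPr–Et gauche, iPr–OH gauche, CN–Et gauche, CN–CH3 gauche; 0.8 + 0.6 + 1.5 + 1.0 + 0.7 + 0.6 = 5.2 kcal/mol.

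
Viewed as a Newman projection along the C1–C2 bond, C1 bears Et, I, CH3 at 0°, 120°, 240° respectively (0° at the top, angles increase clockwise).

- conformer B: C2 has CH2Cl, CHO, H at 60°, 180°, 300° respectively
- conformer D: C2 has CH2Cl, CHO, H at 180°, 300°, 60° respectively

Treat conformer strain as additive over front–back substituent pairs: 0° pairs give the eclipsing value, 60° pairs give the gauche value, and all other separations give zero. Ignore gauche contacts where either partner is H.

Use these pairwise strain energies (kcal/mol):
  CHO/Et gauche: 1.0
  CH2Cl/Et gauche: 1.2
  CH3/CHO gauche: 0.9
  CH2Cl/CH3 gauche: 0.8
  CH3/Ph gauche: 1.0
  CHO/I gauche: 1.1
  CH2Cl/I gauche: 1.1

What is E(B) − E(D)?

B (staggered): Et–CH2Cl gauche, I–CH2Cl gauche, I–CHO gauche, CH3–CHO gauche; 1.2 + 1.1 + 1.1 + 0.9 = 4.3 kcal/mol.
D (staggered): Et–CHO gauche, I–CH2Cl gauche, CH3–CH2Cl gauche, CH3–CHO gauche; 1.0 + 1.1 + 0.8 + 0.9 = 3.8 kcal/mol.
E(B) − E(D) = 4.3 − 3.8 = +0.5 kcal/mol.

+0.5 kcal/mol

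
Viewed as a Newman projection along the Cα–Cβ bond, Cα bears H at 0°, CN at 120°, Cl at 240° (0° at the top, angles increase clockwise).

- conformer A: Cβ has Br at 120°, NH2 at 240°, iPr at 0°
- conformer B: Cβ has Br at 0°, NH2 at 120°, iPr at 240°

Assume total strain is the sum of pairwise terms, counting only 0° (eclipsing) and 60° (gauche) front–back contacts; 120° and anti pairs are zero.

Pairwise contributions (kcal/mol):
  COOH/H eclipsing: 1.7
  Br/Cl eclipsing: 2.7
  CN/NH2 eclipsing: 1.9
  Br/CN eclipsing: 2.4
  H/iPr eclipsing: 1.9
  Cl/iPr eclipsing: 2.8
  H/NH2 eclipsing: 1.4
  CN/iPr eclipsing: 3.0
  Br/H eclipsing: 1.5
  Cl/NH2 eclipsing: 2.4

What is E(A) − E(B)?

+0.5 kcal/mol

A is eclipsed. H at 0° is eclipsed with iPr at 0° (1.9); CN at 120° is eclipsed with Br at 120° (2.4); Cl at 240° is eclipsed with NH2 at 240° (2.4). Total 6.7 kcal/mol.
B is eclipsed. H at 0° is eclipsed with Br at 0° (1.5); CN at 120° is eclipsed with NH2 at 120° (1.9); Cl at 240° is eclipsed with iPr at 240° (2.8). Total 6.2 kcal/mol.
E(A) − E(B) = 6.7 − 6.2 = +0.5 kcal/mol.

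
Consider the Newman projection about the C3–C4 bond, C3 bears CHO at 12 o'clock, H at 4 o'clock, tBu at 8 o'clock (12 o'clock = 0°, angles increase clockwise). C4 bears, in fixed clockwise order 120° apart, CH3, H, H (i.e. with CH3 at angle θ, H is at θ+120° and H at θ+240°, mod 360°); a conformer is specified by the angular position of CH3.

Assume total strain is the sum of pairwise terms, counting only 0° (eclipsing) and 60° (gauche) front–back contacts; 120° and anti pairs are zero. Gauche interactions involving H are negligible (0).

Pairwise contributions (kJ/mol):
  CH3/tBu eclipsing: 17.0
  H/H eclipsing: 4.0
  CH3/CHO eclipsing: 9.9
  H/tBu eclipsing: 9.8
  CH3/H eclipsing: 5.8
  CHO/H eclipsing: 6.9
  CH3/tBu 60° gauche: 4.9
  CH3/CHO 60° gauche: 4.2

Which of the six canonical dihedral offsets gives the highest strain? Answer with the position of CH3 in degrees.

240°

CH3 at 0° (eclipsed): CHO(0°)/CH3(0°) eclipsed 9.9; H(120°)/H(120°) eclipsed 4.0; tBu(240°)/H(240°) eclipsed 9.8 → 23.7 kJ/mol.
CH3 at 60° (staggered): CHO(0°)/CH3(60°) gauche 4.2 → 4.2 kJ/mol.
CH3 at 120° (eclipsed): CHO(0°)/H(0°) eclipsed 6.9; H(120°)/CH3(120°) eclipsed 5.8; tBu(240°)/H(240°) eclipsed 9.8 → 22.5 kJ/mol.
CH3 at 180° (staggered): tBu(240°)/CH3(180°) gauche 4.9 → 4.9 kJ/mol.
CH3 at 240° (eclipsed): CHO(0°)/H(0°) eclipsed 6.9; H(120°)/H(120°) eclipsed 4.0; tBu(240°)/CH3(240°) eclipsed 17.0 → 27.9 kJ/mol.
CH3 at 300° (staggered): CHO(0°)/CH3(300°) gauche 4.2; tBu(240°)/CH3(300°) gauche 4.9 → 9.1 kJ/mol.
The maximum (27.9 kJ/mol) occurs with CH3 at 240°.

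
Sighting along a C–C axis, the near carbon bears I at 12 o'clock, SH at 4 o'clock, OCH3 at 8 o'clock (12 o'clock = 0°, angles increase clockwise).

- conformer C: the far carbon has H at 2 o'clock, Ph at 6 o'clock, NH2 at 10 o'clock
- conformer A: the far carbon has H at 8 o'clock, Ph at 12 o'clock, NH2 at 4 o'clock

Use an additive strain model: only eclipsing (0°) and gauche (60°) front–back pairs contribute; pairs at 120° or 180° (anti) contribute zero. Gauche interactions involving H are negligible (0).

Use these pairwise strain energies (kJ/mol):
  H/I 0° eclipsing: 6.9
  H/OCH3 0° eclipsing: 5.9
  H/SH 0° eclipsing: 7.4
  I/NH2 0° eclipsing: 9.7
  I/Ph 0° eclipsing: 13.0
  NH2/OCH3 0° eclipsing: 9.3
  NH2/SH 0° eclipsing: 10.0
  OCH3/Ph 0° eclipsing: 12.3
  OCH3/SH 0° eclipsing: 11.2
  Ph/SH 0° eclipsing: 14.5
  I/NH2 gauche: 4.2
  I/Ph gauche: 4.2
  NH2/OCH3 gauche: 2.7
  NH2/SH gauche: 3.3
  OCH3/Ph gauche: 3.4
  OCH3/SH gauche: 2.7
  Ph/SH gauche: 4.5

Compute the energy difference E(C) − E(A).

C is staggered. I at 0° is gauche with NH2 at 300° (4.2); SH at 120° is gauche with Ph at 180° (4.5); OCH3 at 240° is gauche with Ph at 180° (3.4); OCH3 at 240° is gauche with NH2 at 300° (2.7). Total 14.8 kJ/mol.
A is eclipsed. I at 0° is eclipsed with Ph at 0° (13.0); SH at 120° is eclipsed with NH2 at 120° (10.0); OCH3 at 240° is eclipsed with H at 240° (5.9). Total 28.9 kJ/mol.
E(C) − E(A) = 14.8 − 28.9 = -14.1 kJ/mol.

-14.1 kJ/mol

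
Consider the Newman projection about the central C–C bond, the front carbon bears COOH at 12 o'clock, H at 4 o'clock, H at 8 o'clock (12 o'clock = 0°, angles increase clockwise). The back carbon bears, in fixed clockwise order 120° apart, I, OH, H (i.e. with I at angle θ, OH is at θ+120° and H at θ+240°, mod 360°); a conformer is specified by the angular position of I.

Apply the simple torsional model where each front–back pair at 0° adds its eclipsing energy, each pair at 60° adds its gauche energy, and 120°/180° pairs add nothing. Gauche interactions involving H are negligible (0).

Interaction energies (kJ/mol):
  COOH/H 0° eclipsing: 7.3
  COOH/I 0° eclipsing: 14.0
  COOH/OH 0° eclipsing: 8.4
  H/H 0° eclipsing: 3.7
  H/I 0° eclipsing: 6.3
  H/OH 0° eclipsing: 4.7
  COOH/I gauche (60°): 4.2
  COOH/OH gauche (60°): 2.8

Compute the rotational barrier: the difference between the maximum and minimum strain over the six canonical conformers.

19.6 kJ/mol

I at 0° (eclipsed): COOH(0°)/I(0°) eclipsed 14.0; H(120°)/OH(120°) eclipsed 4.7; H(240°)/H(240°) eclipsed 3.7 → 22.4 kJ/mol.
I at 60° (staggered): COOH(0°)/I(60°) gauche 4.2 → 4.2 kJ/mol.
I at 120° (eclipsed): COOH(0°)/H(0°) eclipsed 7.3; H(120°)/I(120°) eclipsed 6.3; H(240°)/OH(240°) eclipsed 4.7 → 18.3 kJ/mol.
I at 180° (staggered): COOH(0°)/OH(300°) gauche 2.8 → 2.8 kJ/mol.
I at 240° (eclipsed): COOH(0°)/OH(0°) eclipsed 8.4; H(120°)/H(120°) eclipsed 3.7; H(240°)/I(240°) eclipsed 6.3 → 18.4 kJ/mol.
I at 300° (staggered): COOH(0°)/I(300°) gauche 4.2; COOH(0°)/OH(60°) gauche 2.8 → 7.0 kJ/mol.
Max at 0° (22.4 kJ/mol), min at 180° (2.8 kJ/mol); barrier = 19.6 kJ/mol.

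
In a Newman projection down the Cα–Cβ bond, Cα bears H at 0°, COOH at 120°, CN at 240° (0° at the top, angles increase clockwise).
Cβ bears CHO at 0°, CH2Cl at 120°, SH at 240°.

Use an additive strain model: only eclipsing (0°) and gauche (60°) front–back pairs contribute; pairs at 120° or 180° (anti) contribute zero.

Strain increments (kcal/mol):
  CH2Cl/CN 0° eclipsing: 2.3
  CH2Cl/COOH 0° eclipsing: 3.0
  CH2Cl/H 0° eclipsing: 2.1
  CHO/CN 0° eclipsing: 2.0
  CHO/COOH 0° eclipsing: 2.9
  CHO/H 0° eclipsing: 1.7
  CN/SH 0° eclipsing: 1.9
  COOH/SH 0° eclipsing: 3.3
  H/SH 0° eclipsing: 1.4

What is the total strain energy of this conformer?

6.6 kcal/mol

This conformer (eclipsed): H(0°)/CHO(0°) eclipsed 1.7; COOH(120°)/CH2Cl(120°) eclipsed 3.0; CN(240°)/SH(240°) eclipsed 1.9 → 6.6 kcal/mol.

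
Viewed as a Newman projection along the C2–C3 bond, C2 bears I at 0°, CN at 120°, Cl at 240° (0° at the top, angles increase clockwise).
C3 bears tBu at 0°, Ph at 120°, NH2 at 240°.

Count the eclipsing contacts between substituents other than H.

Non-H eclipsing pairs: I(0°)/tBu(0°); CN(120°)/Ph(120°); Cl(240°)/NH2(240°) — 3 interactions.

3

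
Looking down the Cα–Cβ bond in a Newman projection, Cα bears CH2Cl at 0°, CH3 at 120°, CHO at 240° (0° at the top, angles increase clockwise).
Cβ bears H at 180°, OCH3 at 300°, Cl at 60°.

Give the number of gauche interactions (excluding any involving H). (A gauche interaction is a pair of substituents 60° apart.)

Non-H gauche pairs: CH2Cl(0°)/OCH3(300°); CH2Cl(0°)/Cl(60°); CH3(120°)/Cl(60°); CHO(240°)/OCH3(300°) — 4 interactions.

4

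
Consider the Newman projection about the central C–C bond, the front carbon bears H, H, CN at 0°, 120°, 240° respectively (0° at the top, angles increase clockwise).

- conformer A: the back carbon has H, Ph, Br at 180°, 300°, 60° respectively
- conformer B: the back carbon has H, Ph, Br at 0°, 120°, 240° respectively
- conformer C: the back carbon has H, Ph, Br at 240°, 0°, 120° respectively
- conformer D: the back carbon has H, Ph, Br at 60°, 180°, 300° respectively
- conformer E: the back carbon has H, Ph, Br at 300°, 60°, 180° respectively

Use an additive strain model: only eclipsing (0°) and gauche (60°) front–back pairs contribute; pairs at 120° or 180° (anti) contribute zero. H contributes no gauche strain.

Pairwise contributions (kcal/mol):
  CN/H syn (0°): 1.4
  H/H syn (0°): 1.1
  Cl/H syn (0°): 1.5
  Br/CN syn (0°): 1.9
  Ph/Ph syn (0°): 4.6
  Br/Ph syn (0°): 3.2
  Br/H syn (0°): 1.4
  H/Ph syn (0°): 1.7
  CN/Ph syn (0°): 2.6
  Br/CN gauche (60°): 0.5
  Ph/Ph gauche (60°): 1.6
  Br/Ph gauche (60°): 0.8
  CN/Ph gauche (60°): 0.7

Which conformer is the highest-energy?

B

A (staggered): CN(240°)/Ph(300°) gauche 0.7 → 0.7 kcal/mol.
B (eclipsed): H(0°)/H(0°) eclipsed 1.1; H(120°)/Ph(120°) eclipsed 1.7; CN(240°)/Br(240°) eclipsed 1.9 → 4.7 kcal/mol.
C (eclipsed): H(0°)/Ph(0°) eclipsed 1.7; H(120°)/Br(120°) eclipsed 1.4; CN(240°)/H(240°) eclipsed 1.4 → 4.5 kcal/mol.
D (staggered): CN(240°)/Ph(180°) gauche 0.7; CN(240°)/Br(300°) gauche 0.5 → 1.2 kcal/mol.
E (staggered): CN(240°)/Br(180°) gauche 0.5 → 0.5 kcal/mol.
B has the highest total (4.7 kcal/mol).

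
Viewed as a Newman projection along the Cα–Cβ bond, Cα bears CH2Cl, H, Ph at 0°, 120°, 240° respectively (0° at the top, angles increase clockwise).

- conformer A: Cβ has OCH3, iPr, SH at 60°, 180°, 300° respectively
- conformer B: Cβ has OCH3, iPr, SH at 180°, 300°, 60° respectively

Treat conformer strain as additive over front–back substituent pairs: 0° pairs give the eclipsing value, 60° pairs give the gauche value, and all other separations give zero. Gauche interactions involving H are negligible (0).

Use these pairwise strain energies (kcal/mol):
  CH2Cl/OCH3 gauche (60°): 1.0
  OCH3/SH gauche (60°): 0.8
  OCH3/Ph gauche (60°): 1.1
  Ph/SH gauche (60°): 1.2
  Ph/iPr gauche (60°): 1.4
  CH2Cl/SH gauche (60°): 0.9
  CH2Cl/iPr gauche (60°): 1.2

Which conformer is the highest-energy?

B

A (staggered): CH2Cl(0°)/OCH3(60°) gauche 1.0; CH2Cl(0°)/SH(300°) gauche 0.9; Ph(240°)/iPr(180°) gauche 1.4; Ph(240°)/SH(300°) gauche 1.2 → 4.5 kcal/mol.
B (staggered): CH2Cl(0°)/iPr(300°) gauche 1.2; CH2Cl(0°)/SH(60°) gauche 0.9; Ph(240°)/OCH3(180°) gauche 1.1; Ph(240°)/iPr(300°) gauche 1.4 → 4.6 kcal/mol.
B has the highest total (4.6 kcal/mol).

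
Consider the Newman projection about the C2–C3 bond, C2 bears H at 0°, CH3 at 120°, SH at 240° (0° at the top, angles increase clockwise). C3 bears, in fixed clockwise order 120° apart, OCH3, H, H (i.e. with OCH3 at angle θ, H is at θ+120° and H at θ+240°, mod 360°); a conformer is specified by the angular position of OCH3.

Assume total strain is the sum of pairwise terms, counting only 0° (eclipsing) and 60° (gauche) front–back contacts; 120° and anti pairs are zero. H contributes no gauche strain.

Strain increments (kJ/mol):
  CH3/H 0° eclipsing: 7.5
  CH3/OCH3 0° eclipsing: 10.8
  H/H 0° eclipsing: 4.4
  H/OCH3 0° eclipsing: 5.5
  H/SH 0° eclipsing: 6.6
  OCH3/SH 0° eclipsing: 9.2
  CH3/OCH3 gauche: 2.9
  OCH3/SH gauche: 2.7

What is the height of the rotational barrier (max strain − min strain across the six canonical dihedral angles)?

19.1 kJ/mol

OCH3 at 0° (eclipsed): H(0°)/OCH3(0°) eclipsed 5.5; CH3(120°)/H(120°) eclipsed 7.5; SH(240°)/H(240°) eclipsed 6.6 → 19.6 kJ/mol.
OCH3 at 60° (staggered): CH3(120°)/OCH3(60°) gauche 2.9 → 2.9 kJ/mol.
OCH3 at 120° (eclipsed): H(0°)/H(0°) eclipsed 4.4; CH3(120°)/OCH3(120°) eclipsed 10.8; SH(240°)/H(240°) eclipsed 6.6 → 21.8 kJ/mol.
OCH3 at 180° (staggered): CH3(120°)/OCH3(180°) gauche 2.9; SH(240°)/OCH3(180°) gauche 2.7 → 5.6 kJ/mol.
OCH3 at 240° (eclipsed): H(0°)/H(0°) eclipsed 4.4; CH3(120°)/H(120°) eclipsed 7.5; SH(240°)/OCH3(240°) eclipsed 9.2 → 21.1 kJ/mol.
OCH3 at 300° (staggered): SH(240°)/OCH3(300°) gauche 2.7 → 2.7 kJ/mol.
Max at 120° (21.8 kJ/mol), min at 300° (2.7 kJ/mol); barrier = 19.1 kJ/mol.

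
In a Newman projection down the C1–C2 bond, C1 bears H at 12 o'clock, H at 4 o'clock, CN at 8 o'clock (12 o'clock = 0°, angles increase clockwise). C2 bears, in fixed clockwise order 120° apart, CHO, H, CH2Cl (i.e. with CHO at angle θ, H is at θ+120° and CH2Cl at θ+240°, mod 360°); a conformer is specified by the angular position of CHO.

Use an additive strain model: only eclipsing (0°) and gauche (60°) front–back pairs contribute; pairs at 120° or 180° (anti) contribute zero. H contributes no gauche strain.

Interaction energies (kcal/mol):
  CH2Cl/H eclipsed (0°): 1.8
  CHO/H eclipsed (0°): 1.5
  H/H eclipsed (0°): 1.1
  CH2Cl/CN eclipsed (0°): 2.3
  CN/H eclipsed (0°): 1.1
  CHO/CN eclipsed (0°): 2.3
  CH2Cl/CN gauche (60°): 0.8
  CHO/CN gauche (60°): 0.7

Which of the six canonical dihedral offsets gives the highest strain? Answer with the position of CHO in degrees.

CHO at 0° is eclipsed. H at 0° is eclipsed with CHO at 0° (1.5); H at 120° is eclipsed with H at 120° (1.1); CN at 240° is eclipsed with CH2Cl at 240° (2.3). Total 4.9 kcal/mol.
CHO at 60° is staggered. CN at 240° is gauche with CH2Cl at 300° (0.8). Total 0.8 kcal/mol.
CHO at 120° is eclipsed. H at 0° is eclipsed with CH2Cl at 0° (1.8); H at 120° is eclipsed with CHO at 120° (1.5); CN at 240° is eclipsed with H at 240° (1.1). Total 4.4 kcal/mol.
CHO at 180° is staggered. CN at 240° is gauche with CHO at 180° (0.7). Total 0.7 kcal/mol.
CHO at 240° is eclipsed. H at 0° is eclipsed with H at 0° (1.1); H at 120° is eclipsed with CH2Cl at 120° (1.8); CN at 240° is eclipsed with CHO at 240° (2.3). Total 5.2 kcal/mol.
CHO at 300° is staggered. CN at 240° is gauche with CHO at 300° (0.7); CN at 240° is gauche with CH2Cl at 180° (0.8). Total 1.5 kcal/mol.
The maximum (5.2 kcal/mol) occurs with CHO at 240°.

240°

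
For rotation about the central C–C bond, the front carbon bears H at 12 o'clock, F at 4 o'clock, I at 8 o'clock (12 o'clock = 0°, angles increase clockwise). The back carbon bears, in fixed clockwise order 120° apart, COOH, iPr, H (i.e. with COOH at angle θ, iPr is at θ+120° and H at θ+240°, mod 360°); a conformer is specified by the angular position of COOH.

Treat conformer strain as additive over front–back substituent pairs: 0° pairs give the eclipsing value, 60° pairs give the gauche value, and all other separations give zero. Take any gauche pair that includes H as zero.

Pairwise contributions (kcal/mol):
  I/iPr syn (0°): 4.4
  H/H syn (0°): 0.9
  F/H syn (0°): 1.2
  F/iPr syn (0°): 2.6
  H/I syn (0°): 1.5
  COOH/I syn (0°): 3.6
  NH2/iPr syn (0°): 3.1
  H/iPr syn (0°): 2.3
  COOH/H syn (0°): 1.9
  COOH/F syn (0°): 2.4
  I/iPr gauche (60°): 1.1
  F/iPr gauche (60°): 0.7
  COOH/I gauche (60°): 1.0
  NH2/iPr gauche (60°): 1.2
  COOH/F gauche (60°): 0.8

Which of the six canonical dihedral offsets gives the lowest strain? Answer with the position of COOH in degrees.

300°

COOH at 0° (eclipsed): H(0°)/COOH(0°) eclipsed 1.9; F(120°)/iPr(120°) eclipsed 2.6; I(240°)/H(240°) eclipsed 1.5 → 6.0 kcal/mol.
COOH at 60° (staggered): F(120°)/COOH(60°) gauche 0.8; F(120°)/iPr(180°) gauche 0.7; I(240°)/iPr(180°) gauche 1.1 → 2.6 kcal/mol.
COOH at 120° (eclipsed): H(0°)/H(0°) eclipsed 0.9; F(120°)/COOH(120°) eclipsed 2.4; I(240°)/iPr(240°) eclipsed 4.4 → 7.7 kcal/mol.
COOH at 180° (staggered): F(120°)/COOH(180°) gauche 0.8; I(240°)/COOH(180°) gauche 1.0; I(240°)/iPr(300°) gauche 1.1 → 2.9 kcal/mol.
COOH at 240° (eclipsed): H(0°)/iPr(0°) eclipsed 2.3; F(120°)/H(120°) eclipsed 1.2; I(240°)/COOH(240°) eclipsed 3.6 → 7.1 kcal/mol.
COOH at 300° (staggered): F(120°)/iPr(60°) gauche 0.7; I(240°)/COOH(300°) gauche 1.0 → 1.7 kcal/mol.
The minimum (1.7 kcal/mol) occurs with COOH at 300°.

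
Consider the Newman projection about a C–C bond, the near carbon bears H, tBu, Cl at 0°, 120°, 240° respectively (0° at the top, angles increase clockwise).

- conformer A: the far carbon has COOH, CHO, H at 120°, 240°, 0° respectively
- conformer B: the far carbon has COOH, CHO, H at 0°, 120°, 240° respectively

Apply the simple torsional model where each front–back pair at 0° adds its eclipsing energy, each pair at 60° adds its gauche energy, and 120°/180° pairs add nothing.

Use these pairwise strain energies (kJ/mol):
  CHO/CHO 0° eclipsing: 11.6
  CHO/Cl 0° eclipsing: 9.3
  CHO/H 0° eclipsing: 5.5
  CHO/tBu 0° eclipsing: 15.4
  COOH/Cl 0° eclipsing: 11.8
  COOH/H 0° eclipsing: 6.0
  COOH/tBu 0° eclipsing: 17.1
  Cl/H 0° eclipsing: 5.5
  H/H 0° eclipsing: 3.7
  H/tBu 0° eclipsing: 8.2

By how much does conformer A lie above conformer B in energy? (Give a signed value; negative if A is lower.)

+3.2 kJ/mol

A is eclipsed. H at 0° is eclipsed with H at 0° (3.7); tBu at 120° is eclipsed with COOH at 120° (17.1); Cl at 240° is eclipsed with CHO at 240° (9.3). Total 30.1 kJ/mol.
B is eclipsed. H at 0° is eclipsed with COOH at 0° (6.0); tBu at 120° is eclipsed with CHO at 120° (15.4); Cl at 240° is eclipsed with H at 240° (5.5). Total 26.9 kJ/mol.
E(A) − E(B) = 30.1 − 26.9 = +3.2 kJ/mol.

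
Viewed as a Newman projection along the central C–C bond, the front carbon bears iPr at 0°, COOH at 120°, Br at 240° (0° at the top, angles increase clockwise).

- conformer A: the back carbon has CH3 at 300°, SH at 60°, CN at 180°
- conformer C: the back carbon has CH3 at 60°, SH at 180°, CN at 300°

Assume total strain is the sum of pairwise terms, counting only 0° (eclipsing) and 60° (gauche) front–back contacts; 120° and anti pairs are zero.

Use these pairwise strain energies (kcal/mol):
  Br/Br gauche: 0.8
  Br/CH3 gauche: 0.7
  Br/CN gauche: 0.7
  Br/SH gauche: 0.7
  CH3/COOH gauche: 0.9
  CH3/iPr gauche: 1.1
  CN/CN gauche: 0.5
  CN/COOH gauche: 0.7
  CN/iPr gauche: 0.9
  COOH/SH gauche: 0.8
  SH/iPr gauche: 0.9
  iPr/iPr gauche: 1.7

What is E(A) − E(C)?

A (staggered): iPr–CH3 gauche, iPr–SH gauche, COOH–SH gauche, COOH–CN gauche, Br–CH3 gauche, Br–CN gauche; 1.1 + 0.9 + 0.8 + 0.7 + 0.7 + 0.7 = 4.9 kcal/mol.
C (staggered): iPr–CH3 gauche, iPr–CN gauche, COOH–CH3 gauche, COOH–SH gauche, Br–SH gauche, Br–CN gauche; 1.1 + 0.9 + 0.9 + 0.8 + 0.7 + 0.7 = 5.1 kcal/mol.
E(A) − E(C) = 4.9 − 5.1 = -0.2 kcal/mol.

-0.2 kcal/mol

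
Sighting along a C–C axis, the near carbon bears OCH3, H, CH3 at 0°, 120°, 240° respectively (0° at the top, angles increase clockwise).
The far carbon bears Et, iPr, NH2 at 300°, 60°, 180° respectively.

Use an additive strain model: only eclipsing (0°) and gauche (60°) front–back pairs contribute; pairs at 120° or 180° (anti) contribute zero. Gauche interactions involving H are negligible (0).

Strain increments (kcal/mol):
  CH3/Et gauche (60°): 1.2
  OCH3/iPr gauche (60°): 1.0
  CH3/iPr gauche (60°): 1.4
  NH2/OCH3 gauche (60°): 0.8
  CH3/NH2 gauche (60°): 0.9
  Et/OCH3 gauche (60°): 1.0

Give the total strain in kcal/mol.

This conformer (staggered): OCH3–Et gauche, OCH3–iPr gauche, CH3–Et gauche, CH3–NH2 gauche; 1.0 + 1.0 + 1.2 + 0.9 = 4.1 kcal/mol.

4.1 kcal/mol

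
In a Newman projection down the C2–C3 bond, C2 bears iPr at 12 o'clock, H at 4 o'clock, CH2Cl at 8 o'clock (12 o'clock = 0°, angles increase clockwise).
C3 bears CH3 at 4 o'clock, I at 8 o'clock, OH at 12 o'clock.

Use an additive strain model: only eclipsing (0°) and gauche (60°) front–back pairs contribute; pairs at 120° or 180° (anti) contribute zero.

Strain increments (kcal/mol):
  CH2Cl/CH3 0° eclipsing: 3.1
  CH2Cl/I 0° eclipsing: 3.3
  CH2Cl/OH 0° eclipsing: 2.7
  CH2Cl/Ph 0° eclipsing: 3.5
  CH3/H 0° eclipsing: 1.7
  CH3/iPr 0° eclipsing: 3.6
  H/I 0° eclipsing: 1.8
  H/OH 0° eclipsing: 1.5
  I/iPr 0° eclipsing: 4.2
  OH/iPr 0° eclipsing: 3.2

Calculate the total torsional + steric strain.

8.2 kcal/mol

This conformer (eclipsed): iPr(0°)/OH(0°) eclipsed 3.2; H(120°)/CH3(120°) eclipsed 1.7; CH2Cl(240°)/I(240°) eclipsed 3.3 → 8.2 kcal/mol.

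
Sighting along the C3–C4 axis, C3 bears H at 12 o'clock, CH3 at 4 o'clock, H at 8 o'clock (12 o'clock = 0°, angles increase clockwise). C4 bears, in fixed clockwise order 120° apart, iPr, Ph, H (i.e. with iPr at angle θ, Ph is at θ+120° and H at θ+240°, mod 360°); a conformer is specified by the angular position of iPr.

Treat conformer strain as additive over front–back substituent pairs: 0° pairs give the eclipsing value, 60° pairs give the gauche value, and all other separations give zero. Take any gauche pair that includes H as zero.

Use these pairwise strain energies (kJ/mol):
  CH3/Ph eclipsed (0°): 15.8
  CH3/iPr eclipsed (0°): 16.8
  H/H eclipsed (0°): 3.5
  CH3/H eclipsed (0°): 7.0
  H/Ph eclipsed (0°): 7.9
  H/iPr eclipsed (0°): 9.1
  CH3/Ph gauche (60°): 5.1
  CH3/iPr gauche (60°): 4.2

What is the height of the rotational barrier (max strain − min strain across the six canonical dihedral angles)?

iPr at 0° is eclipsed. H at 0° is eclipsed with iPr at 0° (9.1); CH3 at 120° is eclipsed with Ph at 120° (15.8); H at 240° is eclipsed with H at 240° (3.5). Total 28.4 kJ/mol.
iPr at 60° is staggered. CH3 at 120° is gauche with iPr at 60° (4.2); CH3 at 120° is gauche with Ph at 180° (5.1). Total 9.3 kJ/mol.
iPr at 120° is eclipsed. H at 0° is eclipsed with H at 0° (3.5); CH3 at 120° is eclipsed with iPr at 120° (16.8); H at 240° is eclipsed with Ph at 240° (7.9). Total 28.2 kJ/mol.
iPr at 180° is staggered. CH3 at 120° is gauche with iPr at 180° (4.2). Total 4.2 kJ/mol.
iPr at 240° is eclipsed. H at 0° is eclipsed with Ph at 0° (7.9); CH3 at 120° is eclipsed with H at 120° (7.0); H at 240° is eclipsed with iPr at 240° (9.1). Total 24.0 kJ/mol.
iPr at 300° is staggered. CH3 at 120° is gauche with Ph at 60° (5.1). Total 5.1 kJ/mol.
Max at 0° (28.4 kJ/mol), min at 180° (4.2 kJ/mol); barrier = 24.2 kJ/mol.

24.2 kJ/mol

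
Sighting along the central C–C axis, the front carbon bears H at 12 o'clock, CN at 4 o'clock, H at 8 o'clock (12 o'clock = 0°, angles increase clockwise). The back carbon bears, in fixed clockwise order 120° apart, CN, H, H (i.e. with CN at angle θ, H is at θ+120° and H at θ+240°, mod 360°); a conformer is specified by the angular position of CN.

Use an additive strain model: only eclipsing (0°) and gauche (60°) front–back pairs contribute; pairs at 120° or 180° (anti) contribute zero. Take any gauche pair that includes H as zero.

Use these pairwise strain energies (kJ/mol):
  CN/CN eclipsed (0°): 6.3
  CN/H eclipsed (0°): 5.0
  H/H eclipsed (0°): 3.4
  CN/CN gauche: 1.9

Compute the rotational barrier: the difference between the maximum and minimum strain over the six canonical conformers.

13.4 kJ/mol

CN at 0° (eclipsed): H–CN eclipsed, CN–H eclipsed, H–H eclipsed; 5.0 + 5.0 + 3.4 = 13.4 kJ/mol.
CN at 60° (staggered): CN–CN gauche; 1.9 = 1.9 kJ/mol.
CN at 120° (eclipsed): H–H eclipsed, CN–CN eclipsed, H–H eclipsed; 3.4 + 6.3 + 3.4 = 13.1 kJ/mol.
CN at 180° (staggered): CN–CN gauche; 1.9 = 1.9 kJ/mol.
CN at 240° (eclipsed): H–H eclipsed, CN–H eclipsed, H–CN eclipsed; 3.4 + 5.0 + 5.0 = 13.4 kJ/mol.
CN at 300° (staggered): no non-H gauche contacts → 0.0 kJ/mol.
Max at 0° (13.4 kJ/mol), min at 300° (0.0 kJ/mol); barrier = 13.4 kJ/mol.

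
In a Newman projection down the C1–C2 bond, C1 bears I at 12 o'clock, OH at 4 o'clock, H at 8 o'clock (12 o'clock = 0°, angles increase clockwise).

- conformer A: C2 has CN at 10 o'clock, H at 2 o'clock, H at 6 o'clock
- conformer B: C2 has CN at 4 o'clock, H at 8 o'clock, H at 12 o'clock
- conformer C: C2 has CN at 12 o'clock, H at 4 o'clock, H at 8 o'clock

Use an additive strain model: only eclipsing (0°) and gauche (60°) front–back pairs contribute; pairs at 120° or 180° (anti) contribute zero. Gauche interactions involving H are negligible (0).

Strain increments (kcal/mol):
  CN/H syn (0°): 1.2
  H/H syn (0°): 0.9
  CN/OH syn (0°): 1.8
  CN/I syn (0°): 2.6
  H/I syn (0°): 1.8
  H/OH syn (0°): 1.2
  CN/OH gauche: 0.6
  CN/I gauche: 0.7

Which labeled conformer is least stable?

A (staggered): I(0°)/CN(300°) gauche 0.7 → 0.7 kcal/mol.
B (eclipsed): I(0°)/H(0°) eclipsed 1.8; OH(120°)/CN(120°) eclipsed 1.8; H(240°)/H(240°) eclipsed 0.9 → 4.5 kcal/mol.
C (eclipsed): I(0°)/CN(0°) eclipsed 2.6; OH(120°)/H(120°) eclipsed 1.2; H(240°)/H(240°) eclipsed 0.9 → 4.7 kcal/mol.
C has the highest total (4.7 kcal/mol).

C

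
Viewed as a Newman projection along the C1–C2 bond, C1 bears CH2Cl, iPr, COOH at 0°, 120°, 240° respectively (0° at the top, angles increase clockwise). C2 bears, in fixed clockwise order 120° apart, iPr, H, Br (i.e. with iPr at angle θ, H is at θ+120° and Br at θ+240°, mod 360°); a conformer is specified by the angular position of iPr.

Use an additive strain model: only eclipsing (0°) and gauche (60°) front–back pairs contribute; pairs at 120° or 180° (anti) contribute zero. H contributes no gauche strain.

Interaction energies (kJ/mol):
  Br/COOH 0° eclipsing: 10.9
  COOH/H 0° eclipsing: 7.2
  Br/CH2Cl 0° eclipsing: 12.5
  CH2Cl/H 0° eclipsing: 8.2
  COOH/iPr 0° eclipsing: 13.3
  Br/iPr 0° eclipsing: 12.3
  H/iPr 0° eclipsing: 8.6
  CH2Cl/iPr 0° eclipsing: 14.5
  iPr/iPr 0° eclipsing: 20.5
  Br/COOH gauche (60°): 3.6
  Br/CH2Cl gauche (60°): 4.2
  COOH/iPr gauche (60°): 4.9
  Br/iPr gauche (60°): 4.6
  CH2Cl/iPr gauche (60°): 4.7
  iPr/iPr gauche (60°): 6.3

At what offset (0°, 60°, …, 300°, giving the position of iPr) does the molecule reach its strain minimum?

iPr at 0° is eclipsed. CH2Cl at 0° is eclipsed with iPr at 0° (14.5); iPr at 120° is eclipsed with H at 120° (8.6); COOH at 240° is eclipsed with Br at 240° (10.9). Total 34.0 kJ/mol.
iPr at 60° is staggered. CH2Cl at 0° is gauche with iPr at 60° (4.7); CH2Cl at 0° is gauche with Br at 300° (4.2); iPr at 120° is gauche with iPr at 60° (6.3); COOH at 240° is gauche with Br at 300° (3.6). Total 18.8 kJ/mol.
iPr at 120° is eclipsed. CH2Cl at 0° is eclipsed with Br at 0° (12.5); iPr at 120° is eclipsed with iPr at 120° (20.5); COOH at 240° is eclipsed with H at 240° (7.2). Total 40.2 kJ/mol.
iPr at 180° is staggered. CH2Cl at 0° is gauche with Br at 60° (4.2); iPr at 120° is gauche with iPr at 180° (6.3); iPr at 120° is gauche with Br at 60° (4.6); COOH at 240° is gauche with iPr at 180° (4.9). Total 20.0 kJ/mol.
iPr at 240° is eclipsed. CH2Cl at 0° is eclipsed with H at 0° (8.2); iPr at 120° is eclipsed with Br at 120° (12.3); COOH at 240° is eclipsed with iPr at 240° (13.3). Total 33.8 kJ/mol.
iPr at 300° is staggered. CH2Cl at 0° is gauche with iPr at 300° (4.7); iPr at 120° is gauche with Br at 180° (4.6); COOH at 240° is gauche with iPr at 300° (4.9); COOH at 240° is gauche with Br at 180° (3.6). Total 17.8 kJ/mol.
The minimum (17.8 kJ/mol) occurs with iPr at 300°.

300°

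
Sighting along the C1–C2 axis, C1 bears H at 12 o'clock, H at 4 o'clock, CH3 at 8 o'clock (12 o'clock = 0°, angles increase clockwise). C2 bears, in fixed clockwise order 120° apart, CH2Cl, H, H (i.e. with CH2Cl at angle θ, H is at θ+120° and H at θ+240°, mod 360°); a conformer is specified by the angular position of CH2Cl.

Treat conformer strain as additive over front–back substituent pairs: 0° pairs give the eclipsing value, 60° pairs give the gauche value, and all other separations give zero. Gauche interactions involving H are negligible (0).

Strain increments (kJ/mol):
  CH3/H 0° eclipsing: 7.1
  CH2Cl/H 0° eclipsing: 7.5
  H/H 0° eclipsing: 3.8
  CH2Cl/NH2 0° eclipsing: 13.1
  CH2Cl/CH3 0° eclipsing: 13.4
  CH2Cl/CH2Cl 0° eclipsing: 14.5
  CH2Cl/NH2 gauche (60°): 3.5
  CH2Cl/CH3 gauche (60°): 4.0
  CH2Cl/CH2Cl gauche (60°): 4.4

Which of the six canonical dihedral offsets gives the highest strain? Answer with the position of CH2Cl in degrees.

CH2Cl at 0° is eclipsed. H at 0° is eclipsed with CH2Cl at 0° (7.5); H at 120° is eclipsed with H at 120° (3.8); CH3 at 240° is eclipsed with H at 240° (7.1). Total 18.4 kJ/mol.
CH2Cl at 60° (staggered): no non-H gauche contacts → 0.0 kJ/mol.
CH2Cl at 120° is eclipsed. H at 0° is eclipsed with H at 0° (3.8); H at 120° is eclipsed with CH2Cl at 120° (7.5); CH3 at 240° is eclipsed with H at 240° (7.1). Total 18.4 kJ/mol.
CH2Cl at 180° is staggered. CH3 at 240° is gauche with CH2Cl at 180° (4.0). Total 4.0 kJ/mol.
CH2Cl at 240° is eclipsed. H at 0° is eclipsed with H at 0° (3.8); H at 120° is eclipsed with H at 120° (3.8); CH3 at 240° is eclipsed with CH2Cl at 240° (13.4). Total 21.0 kJ/mol.
CH2Cl at 300° is staggered. CH3 at 240° is gauche with CH2Cl at 300° (4.0). Total 4.0 kJ/mol.
The maximum (21.0 kJ/mol) occurs with CH2Cl at 240°.

240°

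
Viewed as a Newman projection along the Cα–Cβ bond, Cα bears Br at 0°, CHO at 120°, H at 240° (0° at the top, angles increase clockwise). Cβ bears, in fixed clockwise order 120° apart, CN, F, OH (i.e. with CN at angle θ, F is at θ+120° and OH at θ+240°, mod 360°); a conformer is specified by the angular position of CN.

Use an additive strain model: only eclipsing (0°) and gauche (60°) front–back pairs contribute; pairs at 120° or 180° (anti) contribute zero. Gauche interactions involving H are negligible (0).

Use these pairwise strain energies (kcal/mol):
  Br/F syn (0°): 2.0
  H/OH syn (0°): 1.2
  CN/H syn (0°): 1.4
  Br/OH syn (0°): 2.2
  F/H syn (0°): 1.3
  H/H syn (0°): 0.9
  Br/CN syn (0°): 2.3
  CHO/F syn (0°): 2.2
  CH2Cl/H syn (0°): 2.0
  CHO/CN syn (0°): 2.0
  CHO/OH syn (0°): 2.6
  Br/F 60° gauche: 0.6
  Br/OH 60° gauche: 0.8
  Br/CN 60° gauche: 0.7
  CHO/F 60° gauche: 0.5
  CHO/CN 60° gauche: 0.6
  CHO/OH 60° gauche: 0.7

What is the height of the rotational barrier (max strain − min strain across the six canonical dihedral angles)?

3.5 kcal/mol

CN at 0° is eclipsed. Br at 0° is eclipsed with CN at 0° (2.3); CHO at 120° is eclipsed with F at 120° (2.2); H at 240° is eclipsed with OH at 240° (1.2). Total 5.7 kcal/mol.
CN at 60° is staggered. Br at 0° is gauche with CN at 60° (0.7); Br at 0° is gauche with OH at 300° (0.8); CHO at 120° is gauche with CN at 60° (0.6); CHO at 120° is gauche with F at 180° (0.5). Total 2.6 kcal/mol.
CN at 120° is eclipsed. Br at 0° is eclipsed with OH at 0° (2.2); CHO at 120° is eclipsed with CN at 120° (2.0); H at 240° is eclipsed with F at 240° (1.3). Total 5.5 kcal/mol.
CN at 180° is staggered. Br at 0° is gauche with F at 300° (0.6); Br at 0° is gauche with OH at 60° (0.8); CHO at 120° is gauche with CN at 180° (0.6); CHO at 120° is gauche with OH at 60° (0.7). Total 2.7 kcal/mol.
CN at 240° is eclipsed. Br at 0° is eclipsed with F at 0° (2.0); CHO at 120° is eclipsed with OH at 120° (2.6); H at 240° is eclipsed with CN at 240° (1.4). Total 6.0 kcal/mol.
CN at 300° is staggered. Br at 0° is gauche with CN at 300° (0.7); Br at 0° is gauche with F at 60° (0.6); CHO at 120° is gauche with F at 60° (0.5); CHO at 120° is gauche with OH at 180° (0.7). Total 2.5 kcal/mol.
Max at 240° (6.0 kcal/mol), min at 300° (2.5 kcal/mol); barrier = 3.5 kcal/mol.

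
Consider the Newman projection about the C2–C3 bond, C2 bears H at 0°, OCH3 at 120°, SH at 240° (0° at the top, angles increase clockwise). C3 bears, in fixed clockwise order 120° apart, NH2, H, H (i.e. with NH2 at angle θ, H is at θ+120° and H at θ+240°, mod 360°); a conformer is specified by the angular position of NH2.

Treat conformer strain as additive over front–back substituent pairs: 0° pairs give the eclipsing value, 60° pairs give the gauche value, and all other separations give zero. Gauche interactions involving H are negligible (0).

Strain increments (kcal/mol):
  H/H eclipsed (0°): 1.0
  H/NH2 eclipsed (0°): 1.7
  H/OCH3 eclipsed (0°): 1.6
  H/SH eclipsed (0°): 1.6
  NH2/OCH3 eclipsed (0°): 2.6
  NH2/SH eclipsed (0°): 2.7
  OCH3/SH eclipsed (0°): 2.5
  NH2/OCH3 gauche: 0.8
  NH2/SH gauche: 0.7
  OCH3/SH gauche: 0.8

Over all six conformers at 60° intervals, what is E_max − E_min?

NH2 at 0° is eclipsed. H at 0° is eclipsed with NH2 at 0° (1.7); OCH3 at 120° is eclipsed with H at 120° (1.6); SH at 240° is eclipsed with H at 240° (1.6). Total 4.9 kcal/mol.
NH2 at 60° is staggered. OCH3 at 120° is gauche with NH2 at 60° (0.8). Total 0.8 kcal/mol.
NH2 at 120° is eclipsed. H at 0° is eclipsed with H at 0° (1.0); OCH3 at 120° is eclipsed with NH2 at 120° (2.6); SH at 240° is eclipsed with H at 240° (1.6). Total 5.2 kcal/mol.
NH2 at 180° is staggered. OCH3 at 120° is gauche with NH2 at 180° (0.8); SH at 240° is gauche with NH2 at 180° (0.7). Total 1.5 kcal/mol.
NH2 at 240° is eclipsed. H at 0° is eclipsed with H at 0° (1.0); OCH3 at 120° is eclipsed with H at 120° (1.6); SH at 240° is eclipsed with NH2 at 240° (2.7). Total 5.3 kcal/mol.
NH2 at 300° is staggered. SH at 240° is gauche with NH2 at 300° (0.7). Total 0.7 kcal/mol.
Max at 240° (5.3 kcal/mol), min at 300° (0.7 kcal/mol); barrier = 4.6 kcal/mol.

4.6 kcal/mol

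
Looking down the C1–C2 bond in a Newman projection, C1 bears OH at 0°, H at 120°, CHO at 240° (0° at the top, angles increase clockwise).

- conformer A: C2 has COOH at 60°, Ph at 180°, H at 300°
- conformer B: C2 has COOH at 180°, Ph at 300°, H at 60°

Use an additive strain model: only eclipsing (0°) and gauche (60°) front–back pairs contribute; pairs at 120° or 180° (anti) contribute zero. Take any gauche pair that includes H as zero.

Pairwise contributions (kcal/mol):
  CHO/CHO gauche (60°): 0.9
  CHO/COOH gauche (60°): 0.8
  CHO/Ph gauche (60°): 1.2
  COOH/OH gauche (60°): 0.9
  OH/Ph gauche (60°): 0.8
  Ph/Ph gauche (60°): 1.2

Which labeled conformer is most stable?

A (staggered): OH(0°)/COOH(60°) gauche 0.9; CHO(240°)/Ph(180°) gauche 1.2 → 2.1 kcal/mol.
B (staggered): OH(0°)/Ph(300°) gauche 0.8; CHO(240°)/COOH(180°) gauche 0.8; CHO(240°)/Ph(300°) gauche 1.2 → 2.8 kcal/mol.
A has the lowest total (2.1 kcal/mol).

A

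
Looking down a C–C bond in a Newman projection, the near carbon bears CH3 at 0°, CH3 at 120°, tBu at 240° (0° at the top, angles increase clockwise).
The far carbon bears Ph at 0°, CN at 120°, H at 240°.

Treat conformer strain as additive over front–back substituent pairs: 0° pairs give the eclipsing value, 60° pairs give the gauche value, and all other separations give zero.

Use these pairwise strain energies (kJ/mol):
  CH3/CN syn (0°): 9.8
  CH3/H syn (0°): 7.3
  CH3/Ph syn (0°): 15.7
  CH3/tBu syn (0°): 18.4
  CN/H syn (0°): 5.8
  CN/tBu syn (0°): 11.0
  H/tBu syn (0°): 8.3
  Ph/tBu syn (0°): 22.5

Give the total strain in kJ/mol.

This conformer (eclipsed): CH3(0°)/Ph(0°) eclipsed 15.7; CH3(120°)/CN(120°) eclipsed 9.8; tBu(240°)/H(240°) eclipsed 8.3 → 33.8 kJ/mol.

33.8 kJ/mol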